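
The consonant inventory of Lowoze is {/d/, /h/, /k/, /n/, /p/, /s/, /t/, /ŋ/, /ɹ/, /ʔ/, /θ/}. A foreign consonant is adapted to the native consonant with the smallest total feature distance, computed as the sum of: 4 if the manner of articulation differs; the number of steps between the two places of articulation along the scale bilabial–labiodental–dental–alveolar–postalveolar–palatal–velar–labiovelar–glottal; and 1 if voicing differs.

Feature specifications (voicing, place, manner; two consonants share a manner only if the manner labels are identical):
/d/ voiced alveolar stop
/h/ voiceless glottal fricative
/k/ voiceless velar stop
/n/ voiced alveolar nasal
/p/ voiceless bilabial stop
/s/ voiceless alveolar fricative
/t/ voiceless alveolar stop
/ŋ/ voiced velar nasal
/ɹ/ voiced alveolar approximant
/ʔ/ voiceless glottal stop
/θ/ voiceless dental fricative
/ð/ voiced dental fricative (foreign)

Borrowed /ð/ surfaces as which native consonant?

/θ/ is closest: same manner (fricative), place distance 0 (dental→dental), voicing differs (+1); total 1. Next closest is /s/ at distance 2.

θ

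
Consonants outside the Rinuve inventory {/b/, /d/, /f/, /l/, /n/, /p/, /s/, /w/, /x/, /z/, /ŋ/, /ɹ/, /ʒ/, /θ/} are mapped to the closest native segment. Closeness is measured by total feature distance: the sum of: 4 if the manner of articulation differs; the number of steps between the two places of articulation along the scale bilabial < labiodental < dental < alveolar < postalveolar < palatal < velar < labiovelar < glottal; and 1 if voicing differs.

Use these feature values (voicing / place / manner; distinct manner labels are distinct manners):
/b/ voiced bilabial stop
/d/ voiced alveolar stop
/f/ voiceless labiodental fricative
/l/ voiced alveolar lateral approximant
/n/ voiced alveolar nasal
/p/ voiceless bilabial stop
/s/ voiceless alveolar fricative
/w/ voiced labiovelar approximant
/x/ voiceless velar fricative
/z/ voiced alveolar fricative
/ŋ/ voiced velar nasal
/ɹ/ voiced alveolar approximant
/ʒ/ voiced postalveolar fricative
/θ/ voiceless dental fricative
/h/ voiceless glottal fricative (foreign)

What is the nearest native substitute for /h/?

x

/x/ is closest: same manner (fricative), place distance 2 (glottal→velar), same voicing; total 2. Next closest is /s/ at distance 5.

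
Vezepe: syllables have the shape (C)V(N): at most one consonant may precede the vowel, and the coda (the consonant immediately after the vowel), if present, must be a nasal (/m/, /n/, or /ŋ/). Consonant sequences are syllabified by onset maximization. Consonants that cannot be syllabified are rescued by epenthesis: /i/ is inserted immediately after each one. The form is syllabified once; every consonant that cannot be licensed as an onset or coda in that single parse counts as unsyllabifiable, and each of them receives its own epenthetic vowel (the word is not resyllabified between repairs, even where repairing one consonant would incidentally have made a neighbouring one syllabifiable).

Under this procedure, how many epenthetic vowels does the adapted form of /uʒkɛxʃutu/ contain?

The unsyllabifiable consonants are /ʒ/, /x/; each receives one epenthetic vowel.

2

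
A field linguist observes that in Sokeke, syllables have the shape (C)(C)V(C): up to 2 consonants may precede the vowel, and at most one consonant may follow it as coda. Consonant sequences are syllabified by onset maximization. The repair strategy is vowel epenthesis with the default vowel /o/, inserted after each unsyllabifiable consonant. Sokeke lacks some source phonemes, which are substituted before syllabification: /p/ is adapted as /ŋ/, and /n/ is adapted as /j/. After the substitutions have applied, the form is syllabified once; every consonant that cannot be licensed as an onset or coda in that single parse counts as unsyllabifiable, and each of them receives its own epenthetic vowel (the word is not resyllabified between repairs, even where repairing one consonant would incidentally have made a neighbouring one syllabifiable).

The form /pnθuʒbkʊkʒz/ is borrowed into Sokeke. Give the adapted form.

ŋojθuʒbkʊkʒozo

Substitution: /p/ → /ŋ/, /n/ → /j/, giving /ŋjθuʒbkʊkʒz/.
The consonants /ŋ/, /ʒ/, /z/ cannot be parsed into a legal (C)(C)V(C) syllable (at most one coda consonant is licensed; onsets may contain at most 2 consonants).
Epenthesis after each stranded consonant: /ŋ/ → /ŋo/, /ʒ/ → /ʒo/, /z/ → /zo/.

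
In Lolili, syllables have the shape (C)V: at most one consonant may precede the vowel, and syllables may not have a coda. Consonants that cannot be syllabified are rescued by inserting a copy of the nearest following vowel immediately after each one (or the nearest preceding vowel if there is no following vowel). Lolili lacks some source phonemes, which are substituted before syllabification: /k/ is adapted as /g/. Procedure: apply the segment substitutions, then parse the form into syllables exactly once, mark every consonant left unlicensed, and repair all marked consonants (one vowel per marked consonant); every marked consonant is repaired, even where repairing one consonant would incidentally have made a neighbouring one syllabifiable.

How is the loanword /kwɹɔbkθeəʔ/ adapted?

gɔwɔɹɔbegeθeəʔə

Substitution: /k/ → /g/, giving /gwɹɔbgθeəʔ/.
The consonants /g/, /w/, /b/, /g/, /ʔ/ cannot be parsed into a legal (C)V syllable (no codas are permitted; onsets are limited to one consonant).
Inserting the epenthetic vowel yields /g/ → /gɔ/, /w/ → /wɔ/, /b/ → /be/, /g/ → /ge/, /ʔ/ → /ʔə/.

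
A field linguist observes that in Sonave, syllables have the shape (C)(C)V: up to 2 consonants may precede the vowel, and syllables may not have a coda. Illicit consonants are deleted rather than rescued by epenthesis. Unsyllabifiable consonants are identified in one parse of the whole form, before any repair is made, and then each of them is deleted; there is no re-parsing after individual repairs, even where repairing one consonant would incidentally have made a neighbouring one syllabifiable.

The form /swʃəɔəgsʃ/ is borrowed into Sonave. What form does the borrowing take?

wʃəɔə

Syllabifying with onset maximization leaves /s/, /g/, /s/, /ʃ/ stranded (no codas are permitted; onsets may contain at most 2 consonants).
Deleting the stranded consonants removes /s/, /g/, /s/, /ʃ/.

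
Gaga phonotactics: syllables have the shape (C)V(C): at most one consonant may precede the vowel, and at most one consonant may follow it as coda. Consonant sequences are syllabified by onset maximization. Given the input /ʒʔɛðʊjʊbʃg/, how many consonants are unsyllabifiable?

3

Under (C)V(C), the unsyllabifiable consonants are /ʒ/, /ʃ/, /g/ (at most one coda consonant is licensed; onsets are limited to one consonant).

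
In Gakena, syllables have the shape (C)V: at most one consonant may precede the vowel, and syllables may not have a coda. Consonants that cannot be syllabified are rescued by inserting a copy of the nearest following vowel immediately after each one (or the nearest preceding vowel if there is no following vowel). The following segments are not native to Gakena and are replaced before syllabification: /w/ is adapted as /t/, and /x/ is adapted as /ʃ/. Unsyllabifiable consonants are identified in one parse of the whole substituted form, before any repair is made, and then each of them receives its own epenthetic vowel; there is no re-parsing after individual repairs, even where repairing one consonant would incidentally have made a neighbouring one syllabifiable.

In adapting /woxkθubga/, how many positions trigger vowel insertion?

After substitution the input is /toʃkθubga/.
The unsyllabifiable consonants are /ʃ/, /k/, /b/; each receives one epenthetic vowel.

3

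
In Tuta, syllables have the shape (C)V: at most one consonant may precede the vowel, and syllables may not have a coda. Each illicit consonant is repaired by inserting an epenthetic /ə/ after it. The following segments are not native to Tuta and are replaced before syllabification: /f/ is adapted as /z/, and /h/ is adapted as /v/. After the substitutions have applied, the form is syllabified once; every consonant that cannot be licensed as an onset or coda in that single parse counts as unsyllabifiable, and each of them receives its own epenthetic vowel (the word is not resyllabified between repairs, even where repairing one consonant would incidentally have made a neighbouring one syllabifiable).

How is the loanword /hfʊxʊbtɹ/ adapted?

Substitution: /h/ → /v/, /f/ → /z/, giving /vzʊxʊbtɹ/.
Syllabifying with onset maximization leaves /v/, /b/, /t/, /ɹ/ stranded (no codas are permitted; onsets are limited to one consonant).
Inserting the epenthetic vowel yields /v/ → /və/, /b/ → /bə/, /t/ → /tə/, /ɹ/ → /ɹə/.

vəzʊxʊbətəɹə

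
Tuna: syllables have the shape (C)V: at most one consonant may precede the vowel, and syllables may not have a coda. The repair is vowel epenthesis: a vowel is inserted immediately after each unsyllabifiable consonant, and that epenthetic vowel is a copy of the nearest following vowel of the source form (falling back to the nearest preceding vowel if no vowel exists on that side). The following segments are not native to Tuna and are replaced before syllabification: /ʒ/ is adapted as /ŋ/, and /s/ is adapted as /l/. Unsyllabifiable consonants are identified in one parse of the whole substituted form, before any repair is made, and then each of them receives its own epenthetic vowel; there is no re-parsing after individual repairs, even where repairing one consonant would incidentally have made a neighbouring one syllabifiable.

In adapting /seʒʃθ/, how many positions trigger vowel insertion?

3

After substitution the input is /leŋʃθ/.
The unsyllabifiable consonants are /ŋ/, /ʃ/, /θ/; each receives one epenthetic vowel.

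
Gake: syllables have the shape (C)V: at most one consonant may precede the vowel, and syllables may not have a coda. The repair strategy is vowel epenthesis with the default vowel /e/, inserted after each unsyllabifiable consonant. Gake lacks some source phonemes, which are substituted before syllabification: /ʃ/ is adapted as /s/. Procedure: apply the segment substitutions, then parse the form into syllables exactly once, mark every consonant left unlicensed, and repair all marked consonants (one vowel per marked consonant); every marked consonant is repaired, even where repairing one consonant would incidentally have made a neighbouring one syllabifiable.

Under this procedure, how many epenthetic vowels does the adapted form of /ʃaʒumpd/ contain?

3

After substitution the input is /saʒumpd/.
The unsyllabifiable consonants are /m/, /p/, /d/; each receives one epenthetic vowel.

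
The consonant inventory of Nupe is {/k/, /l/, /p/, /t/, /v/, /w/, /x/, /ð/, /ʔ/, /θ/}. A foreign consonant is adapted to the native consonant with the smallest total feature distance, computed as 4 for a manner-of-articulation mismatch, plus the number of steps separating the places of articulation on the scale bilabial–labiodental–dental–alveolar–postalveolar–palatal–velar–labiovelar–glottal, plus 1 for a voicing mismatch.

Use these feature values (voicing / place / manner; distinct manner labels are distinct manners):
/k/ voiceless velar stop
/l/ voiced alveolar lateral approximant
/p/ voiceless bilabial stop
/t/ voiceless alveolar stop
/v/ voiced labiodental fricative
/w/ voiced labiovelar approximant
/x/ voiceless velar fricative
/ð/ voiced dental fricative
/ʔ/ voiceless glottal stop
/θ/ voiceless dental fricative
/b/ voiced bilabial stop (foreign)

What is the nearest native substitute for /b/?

/p/ is closest: same manner (stop), place distance 0 (bilabial→bilabial), voicing differs (+1); total 1. Next closest is /t/ at distance 4.

p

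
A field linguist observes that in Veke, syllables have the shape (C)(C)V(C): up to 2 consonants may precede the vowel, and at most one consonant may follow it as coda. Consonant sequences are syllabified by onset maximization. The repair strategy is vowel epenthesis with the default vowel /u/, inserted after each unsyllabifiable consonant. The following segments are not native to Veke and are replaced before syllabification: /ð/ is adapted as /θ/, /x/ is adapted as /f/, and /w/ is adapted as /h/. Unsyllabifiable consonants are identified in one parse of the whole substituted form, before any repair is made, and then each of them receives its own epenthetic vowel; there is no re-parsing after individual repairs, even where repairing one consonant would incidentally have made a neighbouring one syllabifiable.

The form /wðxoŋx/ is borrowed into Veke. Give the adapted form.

huθfoŋfu

Substitution: /w/ → /h/, /ð/ → /θ/, /x/ → /f/, giving /hθfoŋf/.
The consonants /h/, /f/ cannot be parsed into a legal (C)(C)V(C) syllable (at most one coda consonant is licensed; onsets may contain at most 2 consonants).
Each unlicensed consonant becomes the onset of a new syllable: /h/ → /hu/, /f/ → /fu/.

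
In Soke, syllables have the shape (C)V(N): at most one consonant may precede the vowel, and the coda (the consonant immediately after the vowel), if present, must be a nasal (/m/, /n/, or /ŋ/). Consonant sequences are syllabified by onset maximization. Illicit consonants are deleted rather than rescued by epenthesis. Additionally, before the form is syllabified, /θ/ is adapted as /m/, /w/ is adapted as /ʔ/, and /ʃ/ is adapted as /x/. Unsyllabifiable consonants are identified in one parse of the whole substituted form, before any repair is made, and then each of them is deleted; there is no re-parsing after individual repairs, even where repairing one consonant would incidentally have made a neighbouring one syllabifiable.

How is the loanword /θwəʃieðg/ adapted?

Substitution: /θ/ → /m/, /w/ → /ʔ/, /ʃ/ → /x/, giving /mʔəxieðg/.
Under (C)V(N), the unsyllabifiable consonants are /m/, /ð/, /g/ (only a nasal (/m/, /n/, or /ŋ/) is licensed in coda position; onsets are limited to one consonant).
Deleting the stranded consonants removes /m/, /ð/, /g/.

ʔəxie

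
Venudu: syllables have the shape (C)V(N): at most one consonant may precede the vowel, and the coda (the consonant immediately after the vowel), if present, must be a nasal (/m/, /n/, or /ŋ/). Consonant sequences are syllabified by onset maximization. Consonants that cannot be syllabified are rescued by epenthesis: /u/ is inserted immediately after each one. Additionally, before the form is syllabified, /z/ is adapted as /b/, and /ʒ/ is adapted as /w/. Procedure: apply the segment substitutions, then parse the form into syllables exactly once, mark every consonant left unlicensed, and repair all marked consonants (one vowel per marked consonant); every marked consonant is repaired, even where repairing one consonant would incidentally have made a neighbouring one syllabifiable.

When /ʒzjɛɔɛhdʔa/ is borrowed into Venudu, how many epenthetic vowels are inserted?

4

After substitution the input is /wbjɛɔɛhdʔa/.
The unsyllabifiable consonants are /w/, /b/, /h/, /d/; each receives one epenthetic vowel.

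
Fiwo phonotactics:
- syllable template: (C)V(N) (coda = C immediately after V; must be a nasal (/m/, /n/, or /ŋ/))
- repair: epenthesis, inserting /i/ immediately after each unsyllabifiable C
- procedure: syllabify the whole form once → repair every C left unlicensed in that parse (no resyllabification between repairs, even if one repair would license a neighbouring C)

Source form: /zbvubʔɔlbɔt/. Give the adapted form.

Under (C)V(N), the unsyllabifiable consonants are /z/, /b/, /b/, /l/, /t/ (only a nasal (/m/, /n/, or /ŋ/) is licensed in coda position; onsets are limited to one consonant).
Inserting the epenthetic vowel yields /z/ → /zi/, /b/ → /bi/, /b/ → /bi/, /l/ → /li/, /t/ → /ti/.

zibivubiʔɔlibɔti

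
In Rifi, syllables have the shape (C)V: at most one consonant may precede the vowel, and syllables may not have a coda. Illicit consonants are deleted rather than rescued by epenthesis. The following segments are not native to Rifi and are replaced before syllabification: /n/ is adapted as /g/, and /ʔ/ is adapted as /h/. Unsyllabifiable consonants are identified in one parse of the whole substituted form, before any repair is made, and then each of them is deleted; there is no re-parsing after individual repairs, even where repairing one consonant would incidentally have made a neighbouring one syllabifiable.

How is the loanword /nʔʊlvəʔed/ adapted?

Substitution: /n/ → /g/, /ʔ/ → /h/, giving /ghʊlvəhed/.
The consonants /g/, /l/, /d/ cannot be parsed into a legal (C)V syllable (no codas are permitted; onsets are limited to one consonant).
Deleting the stranded consonants removes /g/, /l/, /d/.

hʊvəhe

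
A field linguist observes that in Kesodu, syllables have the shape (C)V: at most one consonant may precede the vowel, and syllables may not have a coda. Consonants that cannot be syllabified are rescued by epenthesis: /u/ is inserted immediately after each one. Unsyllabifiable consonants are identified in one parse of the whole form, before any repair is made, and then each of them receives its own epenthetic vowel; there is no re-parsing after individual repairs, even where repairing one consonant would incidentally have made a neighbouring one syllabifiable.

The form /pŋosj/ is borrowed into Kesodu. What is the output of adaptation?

puŋosuju

Under (C)V, the unsyllabifiable consonants are /p/, /s/, /j/ (no codas are permitted; onsets are limited to one consonant).
Inserting the epenthetic vowel yields /p/ → /pu/, /s/ → /su/, /j/ → /ju/.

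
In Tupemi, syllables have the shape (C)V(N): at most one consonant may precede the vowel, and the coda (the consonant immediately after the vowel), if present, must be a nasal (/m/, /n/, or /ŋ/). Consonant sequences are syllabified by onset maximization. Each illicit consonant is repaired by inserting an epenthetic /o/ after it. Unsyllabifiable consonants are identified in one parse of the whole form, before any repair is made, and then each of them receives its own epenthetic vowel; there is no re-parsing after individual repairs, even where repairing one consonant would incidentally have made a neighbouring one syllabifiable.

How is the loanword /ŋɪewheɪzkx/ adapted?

ŋɪewoheɪzokoxo

Syllabifying with onset maximization leaves /w/, /z/, /k/, /x/ stranded (only a nasal (/m/, /n/, or /ŋ/) is licensed in coda position; onsets are limited to one consonant).
Inserting the epenthetic vowel yields /w/ → /wo/, /z/ → /zo/, /k/ → /ko/, /x/ → /xo/.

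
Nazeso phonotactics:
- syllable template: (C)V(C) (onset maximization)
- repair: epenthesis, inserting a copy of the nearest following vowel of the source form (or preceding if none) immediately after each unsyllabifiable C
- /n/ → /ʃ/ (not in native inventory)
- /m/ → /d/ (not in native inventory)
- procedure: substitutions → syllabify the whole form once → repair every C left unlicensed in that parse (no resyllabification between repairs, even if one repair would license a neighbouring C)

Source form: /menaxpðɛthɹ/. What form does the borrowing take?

deʃaxpɛðɛthɛɹɛ

Substitution: /m/ → /d/, /n/ → /ʃ/, giving /deʃaxpðɛthɹ/.
The consonants /p/, /h/, /ɹ/ cannot be parsed into a legal (C)V(C) syllable (at most one coda consonant is licensed; onsets are limited to one consonant).
Epenthesis after each stranded consonant: /p/ → /pɛ/, /h/ → /hɛ/, /ɹ/ → /ɹɛ/.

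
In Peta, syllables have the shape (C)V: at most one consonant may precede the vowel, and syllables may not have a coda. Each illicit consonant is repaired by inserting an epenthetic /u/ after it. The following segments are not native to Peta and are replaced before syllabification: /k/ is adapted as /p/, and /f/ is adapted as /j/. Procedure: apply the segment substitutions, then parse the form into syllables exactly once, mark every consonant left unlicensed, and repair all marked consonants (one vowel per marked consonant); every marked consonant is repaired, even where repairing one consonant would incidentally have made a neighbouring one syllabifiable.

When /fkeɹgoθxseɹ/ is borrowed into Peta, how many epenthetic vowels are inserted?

5

After substitution the input is /jpeɹgoθxseɹ/.
The unsyllabifiable consonants are /j/, /ɹ/, /θ/, /x/, /ɹ/; each receives one epenthetic vowel.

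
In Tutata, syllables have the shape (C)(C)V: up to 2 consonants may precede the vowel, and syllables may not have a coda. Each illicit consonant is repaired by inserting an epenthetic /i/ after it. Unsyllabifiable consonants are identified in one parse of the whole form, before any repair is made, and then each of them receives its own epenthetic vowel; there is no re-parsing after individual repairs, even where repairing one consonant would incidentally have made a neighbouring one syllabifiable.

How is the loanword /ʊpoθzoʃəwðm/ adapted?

ʊpoθzoʃəwiðimi

Under (C)(C)V, the unsyllabifiable consonants are /w/, /ð/, /m/ (no codas are permitted; onsets may contain at most 2 consonants).
Inserting the epenthetic vowel yields /w/ → /wi/, /ð/ → /ði/, /m/ → /mi/.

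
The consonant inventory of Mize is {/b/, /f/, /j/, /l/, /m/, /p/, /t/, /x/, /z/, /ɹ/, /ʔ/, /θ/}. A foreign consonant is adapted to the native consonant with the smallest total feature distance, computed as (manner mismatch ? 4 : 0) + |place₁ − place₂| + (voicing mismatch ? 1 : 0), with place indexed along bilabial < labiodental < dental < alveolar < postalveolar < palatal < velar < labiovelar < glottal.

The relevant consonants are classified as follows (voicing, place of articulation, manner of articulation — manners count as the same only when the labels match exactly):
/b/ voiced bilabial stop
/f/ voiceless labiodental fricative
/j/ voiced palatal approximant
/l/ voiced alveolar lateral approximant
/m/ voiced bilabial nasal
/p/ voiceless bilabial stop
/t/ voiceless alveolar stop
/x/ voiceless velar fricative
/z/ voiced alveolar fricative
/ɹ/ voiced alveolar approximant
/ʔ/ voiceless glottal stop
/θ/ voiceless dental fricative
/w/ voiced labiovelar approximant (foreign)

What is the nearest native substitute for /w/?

j

/j/ is closest: same manner (approximant), place distance 2 (labiovelar→palatal), same voicing; total 2. Next closest is /ɹ/ at distance 4.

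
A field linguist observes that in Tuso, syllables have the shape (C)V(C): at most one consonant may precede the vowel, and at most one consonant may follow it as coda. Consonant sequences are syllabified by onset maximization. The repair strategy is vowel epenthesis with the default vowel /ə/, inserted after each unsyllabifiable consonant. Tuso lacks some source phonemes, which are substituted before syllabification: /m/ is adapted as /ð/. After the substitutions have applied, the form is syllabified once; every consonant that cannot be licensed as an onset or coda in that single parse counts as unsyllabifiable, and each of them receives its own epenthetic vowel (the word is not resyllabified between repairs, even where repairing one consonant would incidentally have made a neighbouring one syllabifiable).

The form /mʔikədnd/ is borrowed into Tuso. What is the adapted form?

ðəʔikədnədə

Substitution: /m/ → /ð/, giving /ðʔikədnd/.
Syllabifying with onset maximization leaves /ð/, /n/, /d/ stranded (at most one coda consonant is licensed; onsets are limited to one consonant).
Inserting the epenthetic vowel yields /ð/ → /ðə/, /n/ → /nə/, /d/ → /də/.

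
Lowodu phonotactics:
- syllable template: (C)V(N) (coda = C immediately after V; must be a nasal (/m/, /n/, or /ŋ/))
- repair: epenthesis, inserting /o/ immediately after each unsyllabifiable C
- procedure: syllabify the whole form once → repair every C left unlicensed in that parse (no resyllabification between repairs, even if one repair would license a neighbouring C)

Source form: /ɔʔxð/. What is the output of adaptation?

Syllabifying with onset maximization leaves /ʔ/, /x/, /ð/ stranded (only a nasal (/m/, /n/, or /ŋ/) is licensed in coda position; onsets are limited to one consonant).
Epenthesis after each stranded consonant: /ʔ/ → /ʔo/, /x/ → /xo/, /ð/ → /ðo/.

ɔʔoxoðo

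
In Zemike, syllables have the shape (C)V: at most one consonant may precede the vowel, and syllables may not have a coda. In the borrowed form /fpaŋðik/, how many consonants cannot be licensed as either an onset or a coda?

3

The consonants /f/, /ŋ/, /k/ cannot be parsed into a legal (C)V syllable (no codas are permitted; onsets are limited to one consonant).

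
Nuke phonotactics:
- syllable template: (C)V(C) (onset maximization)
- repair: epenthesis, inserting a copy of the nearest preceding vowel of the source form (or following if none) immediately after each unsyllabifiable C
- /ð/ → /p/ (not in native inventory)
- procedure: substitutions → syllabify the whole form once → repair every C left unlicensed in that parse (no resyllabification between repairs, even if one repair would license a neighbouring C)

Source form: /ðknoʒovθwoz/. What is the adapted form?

Substitution: /ð/ → /p/, giving /pknoʒovθwoz/.
The consonants /p/, /k/, /θ/ cannot be parsed into a legal (C)V(C) syllable (at most one coda consonant is licensed; onsets are limited to one consonant).
Each unlicensed consonant becomes the onset of a new syllable: /p/ → /po/, /k/ → /ko/, /θ/ → /θo/.

pokonoʒovθowoz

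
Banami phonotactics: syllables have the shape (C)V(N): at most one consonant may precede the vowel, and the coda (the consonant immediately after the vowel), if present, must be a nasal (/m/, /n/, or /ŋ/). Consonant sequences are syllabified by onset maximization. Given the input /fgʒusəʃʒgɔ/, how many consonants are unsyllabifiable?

The consonants /f/, /g/, /ʃ/, /ʒ/ cannot be parsed into a legal (C)V(N) syllable (only a nasal (/m/, /n/, or /ŋ/) is licensed in coda position; onsets are limited to one consonant).

4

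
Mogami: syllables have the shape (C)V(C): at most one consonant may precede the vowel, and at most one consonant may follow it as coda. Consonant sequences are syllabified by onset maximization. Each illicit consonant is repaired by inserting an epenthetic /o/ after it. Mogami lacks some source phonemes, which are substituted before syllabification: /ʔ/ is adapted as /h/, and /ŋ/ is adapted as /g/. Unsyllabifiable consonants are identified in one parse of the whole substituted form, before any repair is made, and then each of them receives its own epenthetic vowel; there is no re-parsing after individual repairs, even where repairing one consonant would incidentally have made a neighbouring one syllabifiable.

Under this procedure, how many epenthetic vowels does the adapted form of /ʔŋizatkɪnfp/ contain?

After substitution the input is /hgizatkɪnfp/.
The unsyllabifiable consonants are /h/, /f/, /p/; each receives one epenthetic vowel.

3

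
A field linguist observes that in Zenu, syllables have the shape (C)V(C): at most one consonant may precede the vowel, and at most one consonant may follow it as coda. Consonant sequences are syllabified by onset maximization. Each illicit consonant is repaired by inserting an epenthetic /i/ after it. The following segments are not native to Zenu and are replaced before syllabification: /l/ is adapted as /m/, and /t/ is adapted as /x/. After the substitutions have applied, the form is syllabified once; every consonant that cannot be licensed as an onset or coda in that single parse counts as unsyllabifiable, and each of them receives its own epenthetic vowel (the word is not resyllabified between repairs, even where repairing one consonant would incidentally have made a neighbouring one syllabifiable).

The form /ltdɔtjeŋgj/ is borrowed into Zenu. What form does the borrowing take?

mixidɔxjeŋgiji

Substitution: /l/ → /m/, /t/ → /x/, giving /mxdɔxjeŋgj/.
The consonants /m/, /x/, /g/, /j/ cannot be parsed into a legal (C)V(C) syllable (at most one coda consonant is licensed; onsets are limited to one consonant).
Epenthesis after each stranded consonant: /m/ → /mi/, /x/ → /xi/, /g/ → /gi/, /j/ → /ji/.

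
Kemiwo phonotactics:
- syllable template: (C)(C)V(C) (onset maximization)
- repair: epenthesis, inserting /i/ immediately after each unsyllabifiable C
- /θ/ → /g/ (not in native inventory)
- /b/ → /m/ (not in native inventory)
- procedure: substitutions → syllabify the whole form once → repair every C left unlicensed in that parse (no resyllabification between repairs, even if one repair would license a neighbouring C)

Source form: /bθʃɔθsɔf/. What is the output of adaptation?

migʃɔgsɔf

Substitution: /b/ → /m/, /θ/ → /g/, giving /mgʃɔgsɔf/.
Under (C)(C)V(C), the unsyllabifiable consonants are /m/ (at most one coda consonant is licensed; onsets may contain at most 2 consonants).
Epenthesis after each stranded consonant: /m/ → /mi/.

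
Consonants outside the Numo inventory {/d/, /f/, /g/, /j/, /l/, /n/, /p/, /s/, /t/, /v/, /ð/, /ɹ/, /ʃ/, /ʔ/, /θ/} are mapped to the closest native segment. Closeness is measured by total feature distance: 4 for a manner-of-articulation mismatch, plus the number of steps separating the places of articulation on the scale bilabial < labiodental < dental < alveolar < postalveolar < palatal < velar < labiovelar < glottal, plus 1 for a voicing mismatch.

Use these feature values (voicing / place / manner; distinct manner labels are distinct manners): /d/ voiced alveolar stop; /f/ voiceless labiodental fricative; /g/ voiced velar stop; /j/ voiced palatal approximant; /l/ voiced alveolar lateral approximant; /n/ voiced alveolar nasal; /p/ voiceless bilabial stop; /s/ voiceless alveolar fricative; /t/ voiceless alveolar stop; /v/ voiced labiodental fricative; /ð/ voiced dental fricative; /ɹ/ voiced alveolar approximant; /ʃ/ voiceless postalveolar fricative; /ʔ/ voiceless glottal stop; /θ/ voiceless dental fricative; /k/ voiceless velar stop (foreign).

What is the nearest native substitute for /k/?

g

/g/ is closest: same manner (stop), place distance 0 (velar→velar), voicing differs (+1); total 1. Next closest is /ʔ/ at distance 2.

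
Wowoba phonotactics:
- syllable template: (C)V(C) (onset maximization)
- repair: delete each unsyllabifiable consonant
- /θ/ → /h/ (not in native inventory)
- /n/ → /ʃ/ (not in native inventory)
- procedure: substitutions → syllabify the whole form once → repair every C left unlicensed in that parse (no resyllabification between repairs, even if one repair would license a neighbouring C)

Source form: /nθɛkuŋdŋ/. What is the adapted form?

Substitution: /n/ → /ʃ/, /θ/ → /h/, giving /ʃhɛkuŋdŋ/.
The consonants /ʃ/, /d/, /ŋ/ cannot be parsed into a legal (C)V(C) syllable (at most one coda consonant is licensed; onsets are limited to one consonant).
Deleting the stranded consonants removes /ʃ/, /d/, /ŋ/.

hɛkuŋ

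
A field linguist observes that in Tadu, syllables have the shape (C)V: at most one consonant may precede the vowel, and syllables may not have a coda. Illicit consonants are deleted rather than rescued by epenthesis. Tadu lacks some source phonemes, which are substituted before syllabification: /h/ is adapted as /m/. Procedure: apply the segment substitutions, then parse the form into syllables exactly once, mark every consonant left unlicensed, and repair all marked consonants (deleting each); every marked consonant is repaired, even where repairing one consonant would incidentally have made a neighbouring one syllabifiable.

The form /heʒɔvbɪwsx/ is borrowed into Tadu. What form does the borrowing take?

meʒɔbɪ

Substitution: /h/ → /m/, giving /meʒɔvbɪwsx/.
Syllabifying with onset maximization leaves /v/, /w/, /s/, /x/ stranded (no codas are permitted; onsets are limited to one consonant).
Deletion applies to /v/, /w/, /s/, /x/.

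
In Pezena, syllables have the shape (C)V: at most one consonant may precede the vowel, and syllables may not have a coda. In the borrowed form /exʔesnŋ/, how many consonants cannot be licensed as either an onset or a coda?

4

Syllabifying with onset maximization leaves /x/, /s/, /n/, /ŋ/ stranded (no codas are permitted; onsets are limited to one consonant).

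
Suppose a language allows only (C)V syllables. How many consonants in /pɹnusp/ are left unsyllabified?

4

The consonants /p/, /ɹ/, /s/, /p/ cannot be parsed into a legal (C)V syllable (no codas are permitted; onsets are limited to one consonant).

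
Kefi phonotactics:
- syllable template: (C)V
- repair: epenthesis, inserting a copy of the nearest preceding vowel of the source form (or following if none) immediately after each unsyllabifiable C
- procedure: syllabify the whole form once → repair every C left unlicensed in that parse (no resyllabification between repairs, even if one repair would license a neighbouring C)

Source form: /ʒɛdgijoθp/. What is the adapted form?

ʒɛdɛgijoθopo

Syllabifying with onset maximization leaves /d/, /θ/, /p/ stranded (no codas are permitted; onsets are limited to one consonant).
Epenthesis after each stranded consonant: /d/ → /dɛ/, /θ/ → /θo/, /p/ → /po/.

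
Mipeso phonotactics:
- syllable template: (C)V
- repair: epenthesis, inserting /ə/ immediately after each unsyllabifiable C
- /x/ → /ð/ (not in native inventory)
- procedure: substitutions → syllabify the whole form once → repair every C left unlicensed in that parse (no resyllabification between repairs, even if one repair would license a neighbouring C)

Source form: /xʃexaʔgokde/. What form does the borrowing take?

ðəʃeðaʔəgokəde

Substitution: /x/ → /ð/, giving /ðʃeðaʔgokde/.
The consonants /ð/, /ʔ/, /k/ cannot be parsed into a legal (C)V syllable (no codas are permitted; onsets are limited to one consonant).
Epenthesis after each stranded consonant: /ð/ → /ðə/, /ʔ/ → /ʔə/, /k/ → /kə/.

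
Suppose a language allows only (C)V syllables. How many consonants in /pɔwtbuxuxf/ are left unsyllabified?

4

The consonants /w/, /t/, /x/, /f/ cannot be parsed into a legal (C)V syllable (no codas are permitted; onsets are limited to one consonant).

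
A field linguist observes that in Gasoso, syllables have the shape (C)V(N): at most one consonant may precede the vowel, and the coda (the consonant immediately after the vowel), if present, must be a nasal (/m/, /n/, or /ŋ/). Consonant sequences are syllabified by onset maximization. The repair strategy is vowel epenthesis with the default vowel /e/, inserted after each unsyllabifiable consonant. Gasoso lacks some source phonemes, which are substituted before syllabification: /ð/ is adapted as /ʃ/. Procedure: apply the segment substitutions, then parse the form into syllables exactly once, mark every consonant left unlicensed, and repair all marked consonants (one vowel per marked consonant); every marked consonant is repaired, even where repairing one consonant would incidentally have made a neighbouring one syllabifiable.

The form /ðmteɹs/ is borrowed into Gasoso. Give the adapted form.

ʃemeteɹese

Substitution: /ð/ → /ʃ/, giving /ʃmteɹs/.
Under (C)V(N), the unsyllabifiable consonants are /ʃ/, /m/, /ɹ/, /s/ (only a nasal (/m/, /n/, or /ŋ/) is licensed in coda position; onsets are limited to one consonant).
Inserting the epenthetic vowel yields /ʃ/ → /ʃe/, /m/ → /me/, /ɹ/ → /ɹe/, /s/ → /se/.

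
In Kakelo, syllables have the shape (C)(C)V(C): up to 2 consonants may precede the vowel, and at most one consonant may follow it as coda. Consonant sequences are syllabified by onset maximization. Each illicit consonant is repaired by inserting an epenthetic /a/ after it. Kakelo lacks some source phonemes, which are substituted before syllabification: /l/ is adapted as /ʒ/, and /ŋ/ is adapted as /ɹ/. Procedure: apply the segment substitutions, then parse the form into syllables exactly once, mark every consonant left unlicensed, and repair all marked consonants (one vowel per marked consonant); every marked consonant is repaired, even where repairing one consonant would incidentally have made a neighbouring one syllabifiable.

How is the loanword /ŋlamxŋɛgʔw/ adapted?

Substitution: /ŋ/ → /ɹ/, /l/ → /ʒ/, giving /ɹʒamxɹɛgʔw/.
Syllabifying with onset maximization leaves /ʔ/, /w/ stranded (at most one coda consonant is licensed; onsets may contain at most 2 consonants).
Inserting the epenthetic vowel yields /ʔ/ → /ʔa/, /w/ → /wa/.

ɹʒamxɹɛgʔawa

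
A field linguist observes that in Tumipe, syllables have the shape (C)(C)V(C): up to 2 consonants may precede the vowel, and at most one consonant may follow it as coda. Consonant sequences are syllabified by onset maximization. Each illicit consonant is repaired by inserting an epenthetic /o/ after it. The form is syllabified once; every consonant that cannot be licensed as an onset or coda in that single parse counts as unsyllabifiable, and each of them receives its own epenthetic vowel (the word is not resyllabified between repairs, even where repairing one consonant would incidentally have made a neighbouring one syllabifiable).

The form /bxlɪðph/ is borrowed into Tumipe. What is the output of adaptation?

boxlɪðpoho

Syllabifying with onset maximization leaves /b/, /p/, /h/ stranded (at most one coda consonant is licensed; onsets may contain at most 2 consonants).
Inserting the epenthetic vowel yields /b/ → /bo/, /p/ → /po/, /h/ → /ho/.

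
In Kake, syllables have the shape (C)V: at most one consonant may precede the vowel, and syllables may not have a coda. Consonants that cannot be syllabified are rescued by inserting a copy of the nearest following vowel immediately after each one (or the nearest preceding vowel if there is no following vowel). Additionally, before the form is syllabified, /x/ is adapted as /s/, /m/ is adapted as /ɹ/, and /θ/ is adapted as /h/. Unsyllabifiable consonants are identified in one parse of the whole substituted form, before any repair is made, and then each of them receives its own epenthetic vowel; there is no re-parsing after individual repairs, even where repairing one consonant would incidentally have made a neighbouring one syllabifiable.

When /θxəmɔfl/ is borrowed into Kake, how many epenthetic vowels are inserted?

After substitution the input is /hsəɹɔfl/.
The unsyllabifiable consonants are /h/, /f/, /l/; each receives one epenthetic vowel.

3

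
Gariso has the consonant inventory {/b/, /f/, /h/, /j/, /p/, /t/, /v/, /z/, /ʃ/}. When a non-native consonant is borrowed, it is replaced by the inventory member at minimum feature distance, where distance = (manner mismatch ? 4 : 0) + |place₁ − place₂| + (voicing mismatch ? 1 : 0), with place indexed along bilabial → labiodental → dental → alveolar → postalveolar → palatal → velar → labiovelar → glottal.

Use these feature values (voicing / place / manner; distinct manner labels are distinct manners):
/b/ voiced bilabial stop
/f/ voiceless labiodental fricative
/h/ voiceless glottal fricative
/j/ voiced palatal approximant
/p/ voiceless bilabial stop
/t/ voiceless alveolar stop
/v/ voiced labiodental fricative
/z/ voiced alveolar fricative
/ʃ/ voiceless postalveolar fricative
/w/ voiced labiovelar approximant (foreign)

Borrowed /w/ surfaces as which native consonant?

/j/ is closest: same manner (approximant), place distance 2 (labiovelar→palatal), same voicing; total 2. Next closest is /h/ at distance 6.

j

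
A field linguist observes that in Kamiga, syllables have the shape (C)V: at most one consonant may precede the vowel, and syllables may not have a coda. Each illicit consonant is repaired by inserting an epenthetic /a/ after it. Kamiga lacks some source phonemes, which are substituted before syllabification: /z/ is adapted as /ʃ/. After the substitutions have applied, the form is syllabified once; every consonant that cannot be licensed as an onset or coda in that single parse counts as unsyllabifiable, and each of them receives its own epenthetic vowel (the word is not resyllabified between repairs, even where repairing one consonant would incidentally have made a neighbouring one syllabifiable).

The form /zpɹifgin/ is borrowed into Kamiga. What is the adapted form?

ʃapaɹifagina

Substitution: /z/ → /ʃ/, giving /ʃpɹifgin/.
The consonants /ʃ/, /p/, /f/, /n/ cannot be parsed into a legal (C)V syllable (no codas are permitted; onsets are limited to one consonant).
Epenthesis after each stranded consonant: /ʃ/ → /ʃa/, /p/ → /pa/, /f/ → /fa/, /n/ → /na/.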